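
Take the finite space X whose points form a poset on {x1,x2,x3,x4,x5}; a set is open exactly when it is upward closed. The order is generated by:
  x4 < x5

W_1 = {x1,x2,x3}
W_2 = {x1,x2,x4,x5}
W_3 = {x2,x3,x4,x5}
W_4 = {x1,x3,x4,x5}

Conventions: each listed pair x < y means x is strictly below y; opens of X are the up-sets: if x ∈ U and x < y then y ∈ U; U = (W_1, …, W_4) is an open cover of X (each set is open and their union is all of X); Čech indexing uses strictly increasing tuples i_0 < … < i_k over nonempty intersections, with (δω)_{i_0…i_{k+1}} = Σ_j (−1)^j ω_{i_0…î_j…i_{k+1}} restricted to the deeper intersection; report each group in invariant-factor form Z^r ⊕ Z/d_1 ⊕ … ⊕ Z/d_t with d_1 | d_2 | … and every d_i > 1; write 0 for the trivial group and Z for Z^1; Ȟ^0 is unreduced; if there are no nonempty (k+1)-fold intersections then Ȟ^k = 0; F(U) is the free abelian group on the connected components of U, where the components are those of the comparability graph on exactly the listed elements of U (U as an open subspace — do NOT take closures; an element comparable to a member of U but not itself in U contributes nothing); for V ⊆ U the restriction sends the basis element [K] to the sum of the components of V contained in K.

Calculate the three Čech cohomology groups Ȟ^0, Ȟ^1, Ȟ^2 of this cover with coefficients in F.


Ȟ^0 ≅ Z^4, Ȟ^1 ≅ 0 and Ȟ^2 ≅ 0

nonempty overlaps:
  W12={x1,x2} W13={x2,x3} W14={x1,x3} W23={x2,x4,x5} W24={x1,x4,x5} W34={x3,x4,x5}
  W123={x2} W124={x1} W134={x3} W234={x4,x5}
components per intersection:
  W1: {x1} {x2} {x3}
  W2: {x1} {x2} {x4,x5}
  W3: {x2} {x3} {x4,x5}
  W4: {x1} {x3} {x4,x5}
  W12: {x1} {x2}
  W13: {x2} {x3}
  W14: {x1} {x3}
  W23: {x2} {x4,x5}
  W24: {x1} {x4,x5}
  W34: {x3} {x4,x5}
  W123: {x2}
  W124: {x1}
  W134: {x3}
  W234: {x4,x5}
C dims 12,12,4; δ0: rk 8, SNF 1^8; δ1: rk 4, SNF 1^4
degree 0: 12−8−0 = 4 → Ȟ^0 ≅ Z^4
degree 1: 12−4−8 = 0 → Ȟ^1 ≅ 0
degree 2: 4−0−4 = 0 → Ȟ^2 ≅ 0


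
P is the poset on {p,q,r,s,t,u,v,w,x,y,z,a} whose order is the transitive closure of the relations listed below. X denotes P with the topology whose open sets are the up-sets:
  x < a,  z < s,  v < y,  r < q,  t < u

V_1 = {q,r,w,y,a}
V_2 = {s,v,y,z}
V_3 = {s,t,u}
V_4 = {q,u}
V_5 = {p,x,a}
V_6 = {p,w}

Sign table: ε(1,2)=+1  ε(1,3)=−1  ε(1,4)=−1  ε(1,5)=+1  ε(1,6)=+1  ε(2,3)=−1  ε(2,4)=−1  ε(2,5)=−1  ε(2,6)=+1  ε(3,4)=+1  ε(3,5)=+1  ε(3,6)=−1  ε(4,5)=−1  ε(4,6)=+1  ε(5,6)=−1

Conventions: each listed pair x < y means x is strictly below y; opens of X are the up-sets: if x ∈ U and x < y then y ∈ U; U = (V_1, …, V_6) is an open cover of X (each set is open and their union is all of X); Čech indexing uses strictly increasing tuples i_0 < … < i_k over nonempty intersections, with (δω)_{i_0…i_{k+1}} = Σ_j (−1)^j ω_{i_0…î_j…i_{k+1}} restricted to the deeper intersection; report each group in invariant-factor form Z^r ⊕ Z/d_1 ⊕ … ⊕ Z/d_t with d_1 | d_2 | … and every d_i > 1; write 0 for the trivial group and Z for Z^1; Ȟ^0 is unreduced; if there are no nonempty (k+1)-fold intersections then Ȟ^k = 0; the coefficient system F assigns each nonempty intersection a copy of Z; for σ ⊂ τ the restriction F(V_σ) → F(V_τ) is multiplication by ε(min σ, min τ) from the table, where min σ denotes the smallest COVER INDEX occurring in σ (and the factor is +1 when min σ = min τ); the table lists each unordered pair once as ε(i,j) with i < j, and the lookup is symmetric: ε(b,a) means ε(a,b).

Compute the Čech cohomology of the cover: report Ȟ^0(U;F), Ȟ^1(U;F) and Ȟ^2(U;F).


intersection data:
  V12={y} V14={q} V15={a} V16={w} V23={s} V34={u} V56={p}
C dims 6,7; δ0: rk 6, SNF 1^5·2
Ȟ^0 = (6 − 6) − 0 = 0, so Ȟ^0 ≅ 0
Ȟ^1 = (7 − 0) − 6 = 1 plus torsion [2], so Ȟ^1 ≅ Z ⊕ Z/2
Ȟ^2 = (0 − 0) − 0 = 0, so Ȟ^2 ≅ 0

Ȟ^0 ≅ 0, Ȟ^1 ≅ Z ⊕ Z/2 and Ȟ^2 ≅ 0


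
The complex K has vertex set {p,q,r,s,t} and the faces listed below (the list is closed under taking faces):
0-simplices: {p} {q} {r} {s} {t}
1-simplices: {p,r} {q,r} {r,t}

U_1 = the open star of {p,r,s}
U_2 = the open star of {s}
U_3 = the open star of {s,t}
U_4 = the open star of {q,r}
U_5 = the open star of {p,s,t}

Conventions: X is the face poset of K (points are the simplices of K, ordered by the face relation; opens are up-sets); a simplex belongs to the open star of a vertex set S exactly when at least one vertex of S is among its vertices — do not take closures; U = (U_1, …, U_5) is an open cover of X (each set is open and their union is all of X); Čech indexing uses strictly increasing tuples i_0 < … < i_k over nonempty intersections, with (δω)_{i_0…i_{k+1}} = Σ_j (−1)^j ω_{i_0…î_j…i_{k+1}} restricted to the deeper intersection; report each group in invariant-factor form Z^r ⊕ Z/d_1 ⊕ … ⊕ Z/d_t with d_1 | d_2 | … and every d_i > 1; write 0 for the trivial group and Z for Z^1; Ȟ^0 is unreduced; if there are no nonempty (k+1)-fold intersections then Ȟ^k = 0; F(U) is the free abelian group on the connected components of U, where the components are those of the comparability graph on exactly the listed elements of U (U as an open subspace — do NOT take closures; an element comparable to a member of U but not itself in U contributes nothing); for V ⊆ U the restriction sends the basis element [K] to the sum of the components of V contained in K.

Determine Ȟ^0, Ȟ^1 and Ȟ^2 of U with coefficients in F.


Ȟ^0 = Z^2,  Ȟ^1 = 0,  Ȟ^2 = 0

cover nerve:
  U1={{p},{r},{s},{p,r},{q,r},{r,t}} U2={{s}} U3={{s},{t},{r,t}} U4={{q},{r},{p,r},{q,r},{r,t}} U5={{p},{s},{t},{p,r},{r,t}}
  U12={{s}} U13={{s},{r,t}} U14={{r},{p,r},{q,r},{r,t}} U15={{p},{s},{p,r},{r,t}} U23={{s}} U25={{s}} U34={{r,t}} U35={{s},{t},{r,t}} U45={{p,r},{r,t}}
  U123={{s}} U125={{s}} U134={{r,t}} U135={{s},{r,t}} U145={{p,r},{r,t}} U235={{s}} U345={{r,t}}
  U1235={{s}} U1345={{r,t}}
components per intersection:
  U1: {{p},{r},{p,r},{q,r},{r,t}} {{s}}
  U2: {{s}}
  U3: {{s}} {{t},{r,t}}
  U4: {{q},{r},{p,r},{q,r},{r,t}}
  U5: {{p},{p,r}} {{s}} {{t},{r,t}}
  U12: {{s}}
  U13: {{s}} {{r,t}}
  U14: {{r},{p,r},{q,r},{r,t}}
  U15: {{p},{p,r}} {{s}} {{r,t}}
  U23: {{s}}
  U25: {{s}}
  U34: {{r,t}}
  U35: {{s}} {{t},{r,t}}
  U45: {{p,r}} {{r,t}}
  U123: {{s}}
  U125: {{s}}
  U134: {{r,t}}
  U135: {{s}} {{r,t}}
  U145: {{p,r}} {{r,t}}
  U235: {{s}}
  U345: {{r,t}}
  U1235: {{s}}
  U1345: {{r,t}}
C dims 9,14,9,2; δ0: rk 7, SNF 1^7; δ1: rk 7, SNF 1^7; δ2: rk 2, SNF 1^2
Ȟ^0: (9−7)−0=2 ⇒ Z^2
Ȟ^1: (14−7)−7=0 ⇒ 0
Ȟ^2: (9−2)−7=0 ⇒ 0


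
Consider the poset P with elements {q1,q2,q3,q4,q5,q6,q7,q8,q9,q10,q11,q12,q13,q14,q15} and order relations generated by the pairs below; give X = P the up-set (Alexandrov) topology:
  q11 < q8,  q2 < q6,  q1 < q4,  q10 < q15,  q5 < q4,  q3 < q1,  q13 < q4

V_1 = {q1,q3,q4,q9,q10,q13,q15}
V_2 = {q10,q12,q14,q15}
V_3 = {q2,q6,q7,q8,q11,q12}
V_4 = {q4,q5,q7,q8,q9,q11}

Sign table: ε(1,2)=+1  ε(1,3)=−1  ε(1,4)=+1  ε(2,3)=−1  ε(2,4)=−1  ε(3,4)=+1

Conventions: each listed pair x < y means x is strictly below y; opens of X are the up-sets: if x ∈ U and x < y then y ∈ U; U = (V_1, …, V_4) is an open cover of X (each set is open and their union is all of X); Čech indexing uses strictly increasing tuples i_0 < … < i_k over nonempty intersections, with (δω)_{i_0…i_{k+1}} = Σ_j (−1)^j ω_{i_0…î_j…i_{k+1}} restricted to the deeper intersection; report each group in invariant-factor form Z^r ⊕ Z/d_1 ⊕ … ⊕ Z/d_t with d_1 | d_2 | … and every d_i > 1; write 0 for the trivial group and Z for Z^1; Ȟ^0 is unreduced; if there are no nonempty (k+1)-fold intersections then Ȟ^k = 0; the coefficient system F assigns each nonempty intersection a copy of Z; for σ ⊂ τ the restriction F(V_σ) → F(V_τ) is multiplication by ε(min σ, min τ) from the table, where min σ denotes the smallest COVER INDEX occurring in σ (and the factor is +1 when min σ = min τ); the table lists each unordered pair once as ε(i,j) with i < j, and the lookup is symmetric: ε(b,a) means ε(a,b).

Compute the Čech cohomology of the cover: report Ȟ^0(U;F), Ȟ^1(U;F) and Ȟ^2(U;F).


nerve of the cover:
  V12={q10,q15} V14={q4,q9} V23={q12} V34={q7,q8,q11}
C dims 4,4; δ0: rk 4, SNF 1^3·2
Ȟ^0 = (4 − 4) − 0 = 0, so Ȟ^0 ≅ 0
Ȟ^1 = (4 − 0) − 4 = 0 plus torsion [2], so Ȟ^1 ≅ Z/2
Ȟ^2 = (0 − 0) − 0 = 0, so Ȟ^2 ≅ 0

Ȟ^0 = 0,  Ȟ^1 = Z/2,  Ȟ^2 = 0


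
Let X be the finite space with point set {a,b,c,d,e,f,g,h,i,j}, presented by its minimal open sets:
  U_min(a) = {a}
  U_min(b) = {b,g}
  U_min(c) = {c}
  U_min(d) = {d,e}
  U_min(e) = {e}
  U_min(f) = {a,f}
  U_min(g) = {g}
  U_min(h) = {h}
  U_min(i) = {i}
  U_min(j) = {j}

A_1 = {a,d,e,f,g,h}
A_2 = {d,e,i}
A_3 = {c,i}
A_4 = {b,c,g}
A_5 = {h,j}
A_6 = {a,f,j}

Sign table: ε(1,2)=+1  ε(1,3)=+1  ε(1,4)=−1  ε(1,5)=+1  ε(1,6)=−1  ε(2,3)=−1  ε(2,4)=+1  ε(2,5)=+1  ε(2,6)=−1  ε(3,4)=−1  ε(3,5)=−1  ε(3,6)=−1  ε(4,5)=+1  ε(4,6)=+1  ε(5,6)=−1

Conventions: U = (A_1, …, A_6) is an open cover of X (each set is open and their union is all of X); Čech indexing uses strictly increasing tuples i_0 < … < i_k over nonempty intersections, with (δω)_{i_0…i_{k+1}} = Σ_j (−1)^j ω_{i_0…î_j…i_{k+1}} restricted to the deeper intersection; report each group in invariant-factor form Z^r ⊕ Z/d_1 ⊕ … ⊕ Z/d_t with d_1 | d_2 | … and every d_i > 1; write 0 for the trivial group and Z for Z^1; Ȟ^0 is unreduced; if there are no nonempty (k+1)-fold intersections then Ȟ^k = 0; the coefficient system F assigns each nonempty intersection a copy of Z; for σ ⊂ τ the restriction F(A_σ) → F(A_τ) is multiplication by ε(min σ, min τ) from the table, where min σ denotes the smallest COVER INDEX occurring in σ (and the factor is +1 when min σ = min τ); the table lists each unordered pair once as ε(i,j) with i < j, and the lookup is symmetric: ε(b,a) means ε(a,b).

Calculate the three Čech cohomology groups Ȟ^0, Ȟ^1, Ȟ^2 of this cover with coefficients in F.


Ȟ^0(U;F) ≅ 0, Ȟ^1(U;F) ≅ Z ⊕ Z/2, Ȟ^2(U;F) ≅ 0

nonempty overlaps:
  A12={d,e} A14={g} A15={h} A16={a,f} A23={i} A34={c} A56={j}
C dims 6,7; δ0: rk 6, SNF 1^5·2
degree 0: 6−6−0 = 0 → Ȟ^0 ≅ 0
degree 1: 7−0−6 = 1 plus torsion [2] → Ȟ^1 ≅ Z ⊕ Z/2
degree 2: 0−0−0 = 0 → Ȟ^2 ≅ 0


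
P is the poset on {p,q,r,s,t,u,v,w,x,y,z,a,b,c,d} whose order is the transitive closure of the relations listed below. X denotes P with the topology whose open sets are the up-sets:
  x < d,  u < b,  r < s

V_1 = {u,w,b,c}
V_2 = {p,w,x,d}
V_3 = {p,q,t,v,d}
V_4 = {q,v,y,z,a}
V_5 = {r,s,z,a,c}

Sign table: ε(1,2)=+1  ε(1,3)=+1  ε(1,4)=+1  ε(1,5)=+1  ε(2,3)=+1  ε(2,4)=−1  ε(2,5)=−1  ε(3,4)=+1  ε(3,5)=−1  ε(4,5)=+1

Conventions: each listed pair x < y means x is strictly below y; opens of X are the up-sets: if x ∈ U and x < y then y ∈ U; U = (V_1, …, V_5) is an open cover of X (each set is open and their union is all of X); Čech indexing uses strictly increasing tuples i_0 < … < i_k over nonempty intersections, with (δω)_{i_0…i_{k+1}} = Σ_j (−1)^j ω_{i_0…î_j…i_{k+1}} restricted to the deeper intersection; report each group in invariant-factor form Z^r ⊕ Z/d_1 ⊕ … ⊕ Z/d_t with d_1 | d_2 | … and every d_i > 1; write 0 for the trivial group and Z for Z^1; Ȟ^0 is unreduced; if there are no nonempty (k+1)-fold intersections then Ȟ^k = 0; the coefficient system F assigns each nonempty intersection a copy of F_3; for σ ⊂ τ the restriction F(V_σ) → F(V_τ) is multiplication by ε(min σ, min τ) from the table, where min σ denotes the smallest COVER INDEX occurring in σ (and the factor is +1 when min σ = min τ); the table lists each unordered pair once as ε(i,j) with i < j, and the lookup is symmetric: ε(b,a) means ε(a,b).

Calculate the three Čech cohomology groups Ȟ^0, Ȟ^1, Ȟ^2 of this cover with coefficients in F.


nerve simplices:
  V12={w} V15={c} V23={p,d} V34={q,v} V45={z,a}
C dims 5,5; δ0: rk_F3 4
degree 0: 5−4−0 = 1 → Ȟ^0 ≅ Z/3
degree 1: 5−0−4 = 1 → Ȟ^1 ≅ Z/3
degree 2: 0−0−0 = 0 → Ȟ^2 ≅ 0

Ȟ^0 ≅ Z/3, Ȟ^1 ≅ Z/3, Ȟ^2 ≅ 0


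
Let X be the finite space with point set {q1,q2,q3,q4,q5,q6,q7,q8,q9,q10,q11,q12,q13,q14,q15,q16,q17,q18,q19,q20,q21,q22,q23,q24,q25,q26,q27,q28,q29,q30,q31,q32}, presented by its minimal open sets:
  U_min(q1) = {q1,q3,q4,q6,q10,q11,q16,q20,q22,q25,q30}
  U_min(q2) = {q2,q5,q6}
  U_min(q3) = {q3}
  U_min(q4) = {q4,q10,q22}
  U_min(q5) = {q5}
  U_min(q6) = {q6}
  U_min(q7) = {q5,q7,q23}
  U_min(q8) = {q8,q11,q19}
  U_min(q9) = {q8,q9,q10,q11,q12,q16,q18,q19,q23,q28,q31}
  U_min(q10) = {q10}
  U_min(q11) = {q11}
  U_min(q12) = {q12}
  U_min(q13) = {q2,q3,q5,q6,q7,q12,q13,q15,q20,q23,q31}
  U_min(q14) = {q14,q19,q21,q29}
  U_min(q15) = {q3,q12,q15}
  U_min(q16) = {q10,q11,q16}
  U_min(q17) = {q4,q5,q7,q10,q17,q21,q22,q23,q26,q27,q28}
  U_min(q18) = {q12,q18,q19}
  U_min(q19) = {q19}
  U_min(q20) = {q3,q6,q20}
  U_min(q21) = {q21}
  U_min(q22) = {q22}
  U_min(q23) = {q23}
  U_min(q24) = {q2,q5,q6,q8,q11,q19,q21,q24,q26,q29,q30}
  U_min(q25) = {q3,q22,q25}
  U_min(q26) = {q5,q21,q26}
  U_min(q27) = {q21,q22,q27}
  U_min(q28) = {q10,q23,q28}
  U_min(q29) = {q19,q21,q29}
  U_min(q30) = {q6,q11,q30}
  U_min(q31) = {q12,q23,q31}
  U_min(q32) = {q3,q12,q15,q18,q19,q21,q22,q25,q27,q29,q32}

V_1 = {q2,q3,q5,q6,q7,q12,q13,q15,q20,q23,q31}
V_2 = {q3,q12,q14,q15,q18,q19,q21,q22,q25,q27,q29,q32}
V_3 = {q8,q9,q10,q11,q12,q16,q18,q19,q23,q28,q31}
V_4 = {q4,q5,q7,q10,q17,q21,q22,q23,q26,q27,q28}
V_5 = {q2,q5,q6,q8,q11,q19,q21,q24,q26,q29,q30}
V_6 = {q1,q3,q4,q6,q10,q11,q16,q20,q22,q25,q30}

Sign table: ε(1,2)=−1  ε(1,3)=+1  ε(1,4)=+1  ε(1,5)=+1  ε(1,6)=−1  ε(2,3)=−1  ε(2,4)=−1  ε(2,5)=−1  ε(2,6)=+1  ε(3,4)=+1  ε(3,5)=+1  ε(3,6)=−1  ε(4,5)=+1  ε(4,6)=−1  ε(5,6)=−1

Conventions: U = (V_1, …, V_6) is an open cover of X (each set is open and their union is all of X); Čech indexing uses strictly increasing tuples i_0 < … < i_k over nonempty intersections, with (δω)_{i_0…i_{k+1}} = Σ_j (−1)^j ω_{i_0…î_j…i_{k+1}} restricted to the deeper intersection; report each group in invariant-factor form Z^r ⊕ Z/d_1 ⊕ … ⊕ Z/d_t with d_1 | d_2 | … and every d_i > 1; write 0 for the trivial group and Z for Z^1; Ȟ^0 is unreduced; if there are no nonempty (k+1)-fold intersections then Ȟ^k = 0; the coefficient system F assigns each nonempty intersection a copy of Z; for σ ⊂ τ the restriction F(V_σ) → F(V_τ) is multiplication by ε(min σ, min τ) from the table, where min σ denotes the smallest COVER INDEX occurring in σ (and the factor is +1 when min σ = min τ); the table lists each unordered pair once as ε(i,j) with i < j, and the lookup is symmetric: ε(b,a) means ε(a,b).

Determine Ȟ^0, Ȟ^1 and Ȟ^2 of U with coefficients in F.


nonempty overlaps:
  V12={q3,q12,q15} V13={q12,q23,q31} V14={q5,q7,q23} V15={q2,q5,q6} V16={q3,q6,q20} V23={q12,q18,q19} V24={q21,q22,q27} V25={q19,q21,q29} V26={q3,q22,q25} V34={q10,q23,q28} V35={q8,q11,q19} V36={q10,q11,q16} V45={q5,q21,q26} V46={q4,q10,q22} V56={q6,q11,q30}
  V123={q12} V126={q3} V134={q23} V145={q5} V156={q6} V235={q19} V245={q21} V246={q22} V346={q10} V356={q11}
C dims 6,15,10; δ0: rk 5, SNF 1^5; δ1: rk 10, SNF 1^9·2
degree 0: 6−5−0 = 1 → Ȟ^0 ≅ Z
degree 1: 15−10−5 = 0 → Ȟ^1 ≅ 0
degree 2: 10−0−10 = 0 plus torsion [2] → Ȟ^2 ≅ Z/2

Ȟ^0(U;F) ≅ Z, Ȟ^1(U;F) ≅ 0, Ȟ^2(U;F) ≅ Z/2


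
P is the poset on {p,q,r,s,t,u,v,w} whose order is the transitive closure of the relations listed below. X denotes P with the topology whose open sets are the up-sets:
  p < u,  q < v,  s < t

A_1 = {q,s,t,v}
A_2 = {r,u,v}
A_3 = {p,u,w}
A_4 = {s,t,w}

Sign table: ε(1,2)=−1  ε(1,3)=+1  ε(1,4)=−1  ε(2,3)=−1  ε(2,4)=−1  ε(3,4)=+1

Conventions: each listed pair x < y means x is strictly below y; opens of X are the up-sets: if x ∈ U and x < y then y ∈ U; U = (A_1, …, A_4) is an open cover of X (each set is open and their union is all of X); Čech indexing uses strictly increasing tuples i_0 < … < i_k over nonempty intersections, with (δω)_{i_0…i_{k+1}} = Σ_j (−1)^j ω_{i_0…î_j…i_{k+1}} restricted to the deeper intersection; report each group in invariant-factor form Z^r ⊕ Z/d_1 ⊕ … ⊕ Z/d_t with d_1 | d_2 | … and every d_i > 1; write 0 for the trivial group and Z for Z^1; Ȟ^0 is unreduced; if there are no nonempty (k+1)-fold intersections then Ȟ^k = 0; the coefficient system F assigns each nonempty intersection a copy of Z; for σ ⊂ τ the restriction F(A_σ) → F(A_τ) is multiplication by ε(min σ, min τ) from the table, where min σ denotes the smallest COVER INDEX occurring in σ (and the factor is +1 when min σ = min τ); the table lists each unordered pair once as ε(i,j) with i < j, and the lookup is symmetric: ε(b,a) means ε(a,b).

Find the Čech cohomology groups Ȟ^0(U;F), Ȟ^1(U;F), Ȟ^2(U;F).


nonempty overlaps:
  A12={v} A14={s,t} A23={u} A34={w}
C dims 4,4; δ0: rk 4, SNF 1^3·2
degree 0: 4−4−0 = 0 → Ȟ^0 ≅ 0
degree 1: 4−0−4 = 0 plus torsion [2] → Ȟ^1 ≅ Z/2
degree 2: 0−0−0 = 0 → Ȟ^2 ≅ 0

Ȟ^0 ≅ 0, Ȟ^1 ≅ Z/2 and Ȟ^2 ≅ 0


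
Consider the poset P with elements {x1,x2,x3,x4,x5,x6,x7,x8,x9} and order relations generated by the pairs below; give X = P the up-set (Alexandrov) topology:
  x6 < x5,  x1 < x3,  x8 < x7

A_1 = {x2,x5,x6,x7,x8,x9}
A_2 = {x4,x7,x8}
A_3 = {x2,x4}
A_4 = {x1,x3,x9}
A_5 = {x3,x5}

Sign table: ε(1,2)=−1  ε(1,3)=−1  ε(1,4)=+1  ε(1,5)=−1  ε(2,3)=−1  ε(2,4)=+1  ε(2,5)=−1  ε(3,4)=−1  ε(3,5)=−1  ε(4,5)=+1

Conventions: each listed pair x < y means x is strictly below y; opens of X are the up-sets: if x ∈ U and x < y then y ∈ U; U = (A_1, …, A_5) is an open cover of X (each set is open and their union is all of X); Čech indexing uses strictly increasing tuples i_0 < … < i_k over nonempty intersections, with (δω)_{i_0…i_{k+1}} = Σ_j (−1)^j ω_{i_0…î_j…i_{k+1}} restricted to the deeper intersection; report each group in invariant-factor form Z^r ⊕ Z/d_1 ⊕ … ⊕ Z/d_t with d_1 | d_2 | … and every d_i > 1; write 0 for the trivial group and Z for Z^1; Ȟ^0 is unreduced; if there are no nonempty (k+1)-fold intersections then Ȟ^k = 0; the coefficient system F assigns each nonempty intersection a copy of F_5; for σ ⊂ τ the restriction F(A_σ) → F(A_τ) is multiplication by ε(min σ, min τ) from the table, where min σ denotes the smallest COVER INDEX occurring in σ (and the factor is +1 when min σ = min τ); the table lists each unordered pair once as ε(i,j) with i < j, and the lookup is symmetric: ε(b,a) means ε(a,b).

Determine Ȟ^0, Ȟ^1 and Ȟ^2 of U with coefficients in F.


nonempty overlaps:
  A12={x7,x8} A13={x2} A14={x9} A15={x5} A23={x4} A45={x3}
C dims 5,6; δ0: rk_F5 5
degree 0: 5−5−0 = 0 → Ȟ^0 ≅ 0
degree 1: 6−0−5 = 1 → Ȟ^1 ≅ Z/5
degree 2: 0−0−0 = 0 → Ȟ^2 ≅ 0

Ȟ^0 = 0, Ȟ^1 = Z/5, Ȟ^2 = 0


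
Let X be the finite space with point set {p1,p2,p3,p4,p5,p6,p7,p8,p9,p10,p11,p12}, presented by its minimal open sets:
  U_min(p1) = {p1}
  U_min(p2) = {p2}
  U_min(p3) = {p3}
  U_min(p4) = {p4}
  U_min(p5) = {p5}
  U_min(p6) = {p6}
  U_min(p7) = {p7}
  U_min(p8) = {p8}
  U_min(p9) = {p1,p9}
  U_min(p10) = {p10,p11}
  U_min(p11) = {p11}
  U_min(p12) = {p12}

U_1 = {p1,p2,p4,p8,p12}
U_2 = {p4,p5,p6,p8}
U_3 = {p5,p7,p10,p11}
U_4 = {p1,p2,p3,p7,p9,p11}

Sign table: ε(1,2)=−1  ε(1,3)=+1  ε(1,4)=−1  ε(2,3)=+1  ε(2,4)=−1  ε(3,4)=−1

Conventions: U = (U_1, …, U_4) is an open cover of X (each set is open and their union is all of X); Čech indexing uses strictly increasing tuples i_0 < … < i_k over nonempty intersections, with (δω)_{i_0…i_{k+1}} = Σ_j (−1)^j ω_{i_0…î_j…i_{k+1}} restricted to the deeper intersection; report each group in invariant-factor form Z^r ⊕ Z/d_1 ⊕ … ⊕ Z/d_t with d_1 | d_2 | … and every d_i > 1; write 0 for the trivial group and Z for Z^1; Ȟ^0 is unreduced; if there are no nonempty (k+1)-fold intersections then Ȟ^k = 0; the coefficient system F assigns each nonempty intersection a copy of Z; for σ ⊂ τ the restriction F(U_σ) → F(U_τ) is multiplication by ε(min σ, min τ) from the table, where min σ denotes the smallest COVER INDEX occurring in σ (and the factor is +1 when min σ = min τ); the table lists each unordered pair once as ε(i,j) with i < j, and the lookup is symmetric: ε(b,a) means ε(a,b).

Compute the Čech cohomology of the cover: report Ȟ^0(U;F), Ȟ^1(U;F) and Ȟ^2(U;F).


intersection data:
  U12={p4,p8} U14={p1,p2} U23={p5} U34={p7,p11}
C dims 4,4; δ0: rk 4, SNF 1^3·2
Ȟ^0 = (4 − 4) − 0 = 0, so Ȟ^0 ≅ 0
Ȟ^1 = (4 − 0) − 4 = 0 plus torsion [2], so Ȟ^1 ≅ Z/2
Ȟ^2 = (0 − 0) − 0 = 0, so Ȟ^2 ≅ 0

Ȟ^0 = 0; Ȟ^1 = Z/2; Ȟ^2 = 0


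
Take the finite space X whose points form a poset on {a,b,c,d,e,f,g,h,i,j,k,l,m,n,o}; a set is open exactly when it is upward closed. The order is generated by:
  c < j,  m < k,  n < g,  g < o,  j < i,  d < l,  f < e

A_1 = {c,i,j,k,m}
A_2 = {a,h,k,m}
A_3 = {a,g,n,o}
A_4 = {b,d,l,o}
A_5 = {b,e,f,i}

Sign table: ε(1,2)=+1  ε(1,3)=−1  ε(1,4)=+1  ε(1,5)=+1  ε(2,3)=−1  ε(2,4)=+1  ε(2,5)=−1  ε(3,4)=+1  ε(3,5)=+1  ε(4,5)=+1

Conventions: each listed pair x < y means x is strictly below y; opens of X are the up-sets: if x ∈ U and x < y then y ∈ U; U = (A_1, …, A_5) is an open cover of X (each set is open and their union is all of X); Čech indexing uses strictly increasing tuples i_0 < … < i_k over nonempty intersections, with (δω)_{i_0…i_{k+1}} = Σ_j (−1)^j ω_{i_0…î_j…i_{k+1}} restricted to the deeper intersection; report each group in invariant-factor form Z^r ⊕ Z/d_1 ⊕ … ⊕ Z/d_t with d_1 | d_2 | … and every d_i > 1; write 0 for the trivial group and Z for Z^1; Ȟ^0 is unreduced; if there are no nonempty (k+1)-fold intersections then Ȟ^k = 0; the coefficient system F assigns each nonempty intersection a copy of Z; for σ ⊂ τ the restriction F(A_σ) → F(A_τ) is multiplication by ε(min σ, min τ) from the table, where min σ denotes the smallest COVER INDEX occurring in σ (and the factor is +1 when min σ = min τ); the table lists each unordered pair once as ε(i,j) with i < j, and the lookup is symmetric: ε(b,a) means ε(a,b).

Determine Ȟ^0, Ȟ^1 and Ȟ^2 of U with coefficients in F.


Ȟ^0(U;F) ≅ 0; Ȟ^1(U;F) ≅ Z/2; Ȟ^2(U;F) ≅ 0

nonempty overlaps:
  A12={k,m} A15={i} A23={a} A34={o} A45={b}
C dims 5,5; δ0: rk 5, SNF 1^4·2
degree 0: 5−5−0 = 0 → Ȟ^0 ≅ 0
degree 1: 5−0−5 = 0 plus torsion [2] → Ȟ^1 ≅ Z/2
degree 2: 0−0−0 = 0 → Ȟ^2 ≅ 0


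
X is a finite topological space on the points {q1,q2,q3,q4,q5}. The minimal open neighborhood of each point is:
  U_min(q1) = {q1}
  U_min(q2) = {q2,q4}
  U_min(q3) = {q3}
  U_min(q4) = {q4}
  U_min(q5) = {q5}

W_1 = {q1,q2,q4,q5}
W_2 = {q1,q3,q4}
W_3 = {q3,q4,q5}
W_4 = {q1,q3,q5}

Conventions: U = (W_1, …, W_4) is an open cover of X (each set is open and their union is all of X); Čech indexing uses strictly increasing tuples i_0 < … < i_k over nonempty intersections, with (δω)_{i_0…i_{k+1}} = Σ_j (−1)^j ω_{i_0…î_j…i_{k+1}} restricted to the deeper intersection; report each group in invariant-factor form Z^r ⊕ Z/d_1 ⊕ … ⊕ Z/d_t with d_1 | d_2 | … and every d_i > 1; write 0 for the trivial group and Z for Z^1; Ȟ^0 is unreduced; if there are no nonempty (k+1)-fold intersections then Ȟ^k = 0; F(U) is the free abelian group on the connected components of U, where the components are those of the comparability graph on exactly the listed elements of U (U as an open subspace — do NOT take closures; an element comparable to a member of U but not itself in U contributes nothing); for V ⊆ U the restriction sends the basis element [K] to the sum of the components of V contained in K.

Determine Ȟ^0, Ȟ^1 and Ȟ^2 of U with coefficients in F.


Ȟ^0 = Z^4, Ȟ^1 = 0, Ȟ^2 = 0

intersection data:
  W12={q1,q4} W13={q4,q5} W14={q1,q5} W23={q3,q4} W24={q1,q3} W34={q3,q5}
  W123={q4} W124={q1} W134={q5} W234={q3}
components per intersection:
  W1: {q1} {q2,q4} {q5}
  W2: {q1} {q3} {q4}
  W3: {q3} {q4} {q5}
  W4: {q1} {q3} {q5}
  W12: {q1} {q4}
  W13: {q4} {q5}
  W14: {q1} {q5}
  W23: {q3} {q4}
  W24: {q1} {q3}
  W34: {q3} {q5}
  W123: {q4}
  W124: {q1}
  W134: {q5}
  W234: {q3}
C dims 12,12,4; δ0: rk 8, SNF 1^8; δ1: rk 4, SNF 1^4
Ȟ^0 = (12 − 8) − 0 = 4, so Ȟ^0 ≅ Z^4
Ȟ^1 = (12 − 4) − 8 = 0, so Ȟ^1 ≅ 0
Ȟ^2 = (4 − 0) − 4 = 0, so Ȟ^2 ≅ 0


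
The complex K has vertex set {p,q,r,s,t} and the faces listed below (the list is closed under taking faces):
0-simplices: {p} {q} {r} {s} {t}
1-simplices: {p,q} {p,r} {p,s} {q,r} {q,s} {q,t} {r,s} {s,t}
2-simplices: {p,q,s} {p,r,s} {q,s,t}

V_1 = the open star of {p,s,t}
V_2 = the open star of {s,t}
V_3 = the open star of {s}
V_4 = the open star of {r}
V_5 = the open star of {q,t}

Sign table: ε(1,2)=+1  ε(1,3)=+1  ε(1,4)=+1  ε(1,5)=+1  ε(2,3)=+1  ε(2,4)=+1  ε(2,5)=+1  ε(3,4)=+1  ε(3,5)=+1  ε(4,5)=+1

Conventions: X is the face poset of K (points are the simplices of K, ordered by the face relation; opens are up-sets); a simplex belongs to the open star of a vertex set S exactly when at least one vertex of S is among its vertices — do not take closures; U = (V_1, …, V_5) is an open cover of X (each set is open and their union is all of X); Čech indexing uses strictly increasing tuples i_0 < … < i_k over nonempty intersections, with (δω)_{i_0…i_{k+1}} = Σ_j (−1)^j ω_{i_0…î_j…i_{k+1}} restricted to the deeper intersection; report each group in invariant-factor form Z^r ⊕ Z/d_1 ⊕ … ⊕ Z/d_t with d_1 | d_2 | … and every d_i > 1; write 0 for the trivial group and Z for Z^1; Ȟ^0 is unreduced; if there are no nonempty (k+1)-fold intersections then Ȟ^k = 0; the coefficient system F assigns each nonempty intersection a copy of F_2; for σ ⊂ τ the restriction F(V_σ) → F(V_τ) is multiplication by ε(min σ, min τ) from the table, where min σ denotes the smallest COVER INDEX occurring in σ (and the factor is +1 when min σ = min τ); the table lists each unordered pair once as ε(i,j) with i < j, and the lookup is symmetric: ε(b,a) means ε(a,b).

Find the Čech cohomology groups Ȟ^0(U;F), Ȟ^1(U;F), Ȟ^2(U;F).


nonempty overlaps:
  V1={{p},{s},{t},{p,q},{p,r},{p,s},{q,s},{q,t},{r,s},{s,t},{p,q,s},{p,r,s},{q,s,t}} V2={{s},{t},{p,s},{q,s},{q,t},{r,s},{s,t},{p,q,s},{p,r,s},{q,s,t}} V3={{s},{p,s},{q,s},{r,s},{s,t},{p,q,s},{p,r,s},{q,s,t}} V4={{r},{p,r},{q,r},{r,s},{p,r,s}} V5={{q},{t},{p,q},{q,r},{q,s},{q,t},{s,t},{p,q,s},{q,s,t}}
  V12={{s},{t},{p,s},{q,s},{q,t},{r,s},{s,t},{p,q,s},{p,r,s},{q,s,t}} V13={{s},{p,s},{q,s},{r,s},{s,t},{p,q,s},{p,r,s},{q,s,t}} V14={{p,r},{r,s},{p,r,s}} V15={{t},{p,q},{q,s},{q,t},{s,t},{p,q,s},{q,s,t}} V23={{s},{p,s},{q,s},{r,s},{s,t},{p,q,s},{p,r,s},{q,s,t}} V24={{r,s},{p,r,s}} V25={{t},{q,s},{q,t},{s,t},{p,q,s},{q,s,t}} V34={{r,s},{p,r,s}} V35={{q,s},{s,t},{p,q,s},{q,s,t}} V45={{q,r}}
  V123={{s},{p,s},{q,s},{r,s},{s,t},{p,q,s},{p,r,s},{q,s,t}} V124={{r,s},{p,r,s}} V125={{t},{q,s},{q,t},{s,t},{p,q,s},{q,s,t}} V134={{r,s},{p,r,s}} V135={{q,s},{s,t},{p,q,s},{q,s,t}} V234={{r,s},{p,r,s}} V235={{q,s},{s,t},{p,q,s},{q,s,t}}
  V1234={{r,s},{p,r,s}} V1235={{q,s},{s,t},{p,q,s},{q,s,t}}
C dims 5,10,7,2; δ0: rk_F2 4; δ1: rk_F2 5; δ2: rk_F2 2
degree 0: 5−4−0 = 1 → Ȟ^0 ≅ Z/2
degree 1: 10−5−4 = 1 → Ȟ^1 ≅ Z/2
degree 2: 7−2−5 = 0 → Ȟ^2 ≅ 0

Ȟ^0 ≅ Z/2, Ȟ^1 ≅ Z/2 and Ȟ^2 ≅ 0


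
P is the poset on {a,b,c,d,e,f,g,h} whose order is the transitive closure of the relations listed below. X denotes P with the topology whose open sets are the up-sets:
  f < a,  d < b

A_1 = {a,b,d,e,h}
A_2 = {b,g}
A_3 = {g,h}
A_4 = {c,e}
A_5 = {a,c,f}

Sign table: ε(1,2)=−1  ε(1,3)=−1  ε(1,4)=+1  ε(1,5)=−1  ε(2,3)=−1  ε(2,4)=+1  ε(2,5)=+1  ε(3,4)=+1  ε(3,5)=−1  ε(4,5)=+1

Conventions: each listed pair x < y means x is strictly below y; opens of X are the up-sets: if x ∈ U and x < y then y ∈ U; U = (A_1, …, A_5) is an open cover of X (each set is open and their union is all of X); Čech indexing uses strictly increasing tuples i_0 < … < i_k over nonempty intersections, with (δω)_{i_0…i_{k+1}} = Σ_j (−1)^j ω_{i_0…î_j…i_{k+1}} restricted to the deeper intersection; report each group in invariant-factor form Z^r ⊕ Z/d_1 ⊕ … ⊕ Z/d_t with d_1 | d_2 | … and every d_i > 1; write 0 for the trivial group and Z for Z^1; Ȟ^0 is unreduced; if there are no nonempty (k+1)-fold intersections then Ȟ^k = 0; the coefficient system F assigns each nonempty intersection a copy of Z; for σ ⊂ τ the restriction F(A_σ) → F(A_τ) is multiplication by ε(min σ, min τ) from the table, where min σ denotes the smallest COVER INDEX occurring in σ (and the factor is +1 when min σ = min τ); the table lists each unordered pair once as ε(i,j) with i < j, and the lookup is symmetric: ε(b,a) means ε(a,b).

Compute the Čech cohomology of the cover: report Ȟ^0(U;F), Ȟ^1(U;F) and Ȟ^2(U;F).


Ȟ^0 ≅ 0; Ȟ^1 ≅ Z ⊕ Z/2; Ȟ^2 ≅ 0

cover nerve:
  A12={b} A13={h} A14={e} A15={a} A23={g} A45={c}
C dims 5,6; δ0: rk 5, SNF 1^4·2
Ȟ^0: (5−5)−0=0 ⇒ 0
Ȟ^1: (6−0)−5=1 plus torsion [2] ⇒ Z ⊕ Z/2
Ȟ^2: (0−0)−0=0 ⇒ 0


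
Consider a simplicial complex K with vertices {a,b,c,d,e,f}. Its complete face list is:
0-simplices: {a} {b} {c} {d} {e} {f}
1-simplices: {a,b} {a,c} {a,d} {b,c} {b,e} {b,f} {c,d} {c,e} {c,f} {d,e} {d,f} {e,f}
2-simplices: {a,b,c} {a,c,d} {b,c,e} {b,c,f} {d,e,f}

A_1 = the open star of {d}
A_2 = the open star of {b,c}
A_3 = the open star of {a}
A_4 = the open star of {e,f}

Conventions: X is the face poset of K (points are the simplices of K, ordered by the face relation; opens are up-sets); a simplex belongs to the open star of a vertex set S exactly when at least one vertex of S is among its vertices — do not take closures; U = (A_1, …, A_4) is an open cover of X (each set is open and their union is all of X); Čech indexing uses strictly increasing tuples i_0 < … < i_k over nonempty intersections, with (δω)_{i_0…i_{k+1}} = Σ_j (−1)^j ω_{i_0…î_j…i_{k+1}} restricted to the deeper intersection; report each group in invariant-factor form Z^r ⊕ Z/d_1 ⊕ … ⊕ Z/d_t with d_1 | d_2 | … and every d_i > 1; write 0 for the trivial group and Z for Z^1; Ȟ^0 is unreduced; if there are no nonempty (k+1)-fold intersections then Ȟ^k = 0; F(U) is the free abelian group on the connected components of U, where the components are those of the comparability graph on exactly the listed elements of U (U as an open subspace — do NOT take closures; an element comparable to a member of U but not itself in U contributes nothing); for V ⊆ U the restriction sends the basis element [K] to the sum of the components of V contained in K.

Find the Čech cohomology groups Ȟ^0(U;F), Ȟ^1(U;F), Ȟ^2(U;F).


nonempty overlaps:
  A1={{d},{a,d},{c,d},{d,e},{d,f},{a,c,d},{d,e,f}} A2={{b},{c},{a,b},{a,c},{b,c},{b,e},{b,f},{c,d},{c,e},{c,f},{a,b,c},{a,c,d},{b,c,e},{b,c,f}} A3={{a},{a,b},{a,c},{a,d},{a,b,c},{a,c,d}} A4={{e},{f},{b,e},{b,f},{c,e},{c,f},{d,e},{d,f},{e,f},{b,c,e},{b,c,f},{d,e,f}}
  A12={{c,d},{a,c,d}} A13={{a,d},{a,c,d}} A14={{d,e},{d,f},{d,e,f}} A23={{a,b},{a,c},{a,b,c},{a,c,d}} A24={{b,e},{b,f},{c,e},{c,f},{b,c,e},{b,c,f}}
  A123={{a,c,d}}
components per intersection:
  A1: {{d},{a,d},{c,d},{d,e},{d,f},{a,c,d},{d,e,f}}
  A2: {{b},{c},{a,b},{a,c},{b,c},{b,e},{b,f},{c,d},{c,e},{c,f},{a,b,c},{a,c,d},{b,c,e},{b,c,f}}
  A3: {{a},{a,b},{a,c},{a,d},{a,b,c},{a,c,d}}
  A4: {{e},{f},{b,e},{b,f},{c,e},{c,f},{d,e},{d,f},{e,f},{b,c,e},{b,c,f},{d,e,f}}
  A12: {{c,d},{a,c,d}}
  A13: {{a,d},{a,c,d}}
  A14: {{d,e},{d,f},{d,e,f}}
  A23: {{a,b},{a,c},{a,b,c},{a,c,d}}
  A24: {{b,e},{c,e},{b,c,e}} {{b,f},{c,f},{b,c,f}}
  A123: {{a,c,d}}
C dims 4,6,1; δ0: rk 3, SNF 1^3; δ1: rk 1, SNF 1^1
degree 0: 4−3−0 = 1 → Ȟ^0 ≅ Z
degree 1: 6−1−3 = 2 → Ȟ^1 ≅ Z^2
degree 2: 1−0−1 = 0 → Ȟ^2 ≅ 0

Ȟ^0(U;F) ≅ Z,  Ȟ^1(U;F) ≅ Z^2,  Ȟ^2(U;F) ≅ 0


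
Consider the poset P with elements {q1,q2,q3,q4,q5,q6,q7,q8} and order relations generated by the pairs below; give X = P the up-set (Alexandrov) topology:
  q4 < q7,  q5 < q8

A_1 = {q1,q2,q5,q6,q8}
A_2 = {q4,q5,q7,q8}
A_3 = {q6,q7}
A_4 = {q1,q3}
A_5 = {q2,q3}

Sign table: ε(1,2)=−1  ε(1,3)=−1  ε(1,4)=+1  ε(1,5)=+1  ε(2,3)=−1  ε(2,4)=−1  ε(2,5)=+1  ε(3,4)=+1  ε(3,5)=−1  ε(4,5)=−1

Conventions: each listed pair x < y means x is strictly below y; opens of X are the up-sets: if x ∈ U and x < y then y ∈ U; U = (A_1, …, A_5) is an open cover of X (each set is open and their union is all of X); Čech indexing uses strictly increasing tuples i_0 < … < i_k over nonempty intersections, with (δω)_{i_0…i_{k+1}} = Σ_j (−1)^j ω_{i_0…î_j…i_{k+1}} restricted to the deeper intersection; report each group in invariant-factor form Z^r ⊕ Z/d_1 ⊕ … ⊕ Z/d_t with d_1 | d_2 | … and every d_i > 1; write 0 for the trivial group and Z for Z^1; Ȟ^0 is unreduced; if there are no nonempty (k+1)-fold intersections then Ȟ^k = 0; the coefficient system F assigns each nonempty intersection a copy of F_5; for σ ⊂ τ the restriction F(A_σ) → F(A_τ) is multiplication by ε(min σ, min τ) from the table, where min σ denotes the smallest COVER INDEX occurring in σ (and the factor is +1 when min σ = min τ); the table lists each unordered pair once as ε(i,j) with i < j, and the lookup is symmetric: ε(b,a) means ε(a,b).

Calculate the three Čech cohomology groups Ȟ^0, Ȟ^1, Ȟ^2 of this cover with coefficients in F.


Ȟ^0 ≅ 0,  Ȟ^1 ≅ Z/5,  Ȟ^2 ≅ 0

nonempty intersections:
  A12={q5,q8} A13={q6} A14={q1} A15={q2} A23={q7} A45={q3}
C dims 5,6; δ0: rk_F5 5
Ȟ^0: (5−5)−0=0 ⇒ 0
Ȟ^1: (6−0)−5=1 ⇒ Z/5
Ȟ^2: (0−0)−0=0 ⇒ 0


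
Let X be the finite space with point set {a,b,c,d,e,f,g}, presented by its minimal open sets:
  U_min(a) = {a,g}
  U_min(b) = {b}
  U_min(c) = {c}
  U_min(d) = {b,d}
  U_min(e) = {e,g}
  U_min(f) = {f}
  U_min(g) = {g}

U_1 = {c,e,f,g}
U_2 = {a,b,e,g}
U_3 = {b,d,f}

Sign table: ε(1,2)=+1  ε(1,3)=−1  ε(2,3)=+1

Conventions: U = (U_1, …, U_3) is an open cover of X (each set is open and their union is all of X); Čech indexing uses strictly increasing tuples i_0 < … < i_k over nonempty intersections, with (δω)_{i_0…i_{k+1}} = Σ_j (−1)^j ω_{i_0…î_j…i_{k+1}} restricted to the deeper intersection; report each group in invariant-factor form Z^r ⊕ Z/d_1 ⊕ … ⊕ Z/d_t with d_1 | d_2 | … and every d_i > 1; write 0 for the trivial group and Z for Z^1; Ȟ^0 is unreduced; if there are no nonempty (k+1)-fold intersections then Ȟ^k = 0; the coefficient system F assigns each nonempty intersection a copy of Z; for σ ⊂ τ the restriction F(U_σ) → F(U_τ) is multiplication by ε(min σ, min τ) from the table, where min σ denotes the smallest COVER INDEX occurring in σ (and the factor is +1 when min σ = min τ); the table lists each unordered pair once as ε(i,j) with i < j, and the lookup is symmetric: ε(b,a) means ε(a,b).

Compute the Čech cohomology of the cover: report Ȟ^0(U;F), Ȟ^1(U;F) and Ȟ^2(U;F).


nonempty overlaps:
  U12={e,g} U13={f} U23={b}
C dims 3,3; δ0: rk 3, SNF 1^2·2
degree 0: 3−3−0 = 0 → Ȟ^0 ≅ 0
degree 1: 3−0−3 = 0 plus torsion [2] → Ȟ^1 ≅ Z/2
degree 2: 0−0−0 = 0 → Ȟ^2 ≅ 0

Ȟ^0 = 0, Ȟ^1 = Z/2 and Ȟ^2 = 0


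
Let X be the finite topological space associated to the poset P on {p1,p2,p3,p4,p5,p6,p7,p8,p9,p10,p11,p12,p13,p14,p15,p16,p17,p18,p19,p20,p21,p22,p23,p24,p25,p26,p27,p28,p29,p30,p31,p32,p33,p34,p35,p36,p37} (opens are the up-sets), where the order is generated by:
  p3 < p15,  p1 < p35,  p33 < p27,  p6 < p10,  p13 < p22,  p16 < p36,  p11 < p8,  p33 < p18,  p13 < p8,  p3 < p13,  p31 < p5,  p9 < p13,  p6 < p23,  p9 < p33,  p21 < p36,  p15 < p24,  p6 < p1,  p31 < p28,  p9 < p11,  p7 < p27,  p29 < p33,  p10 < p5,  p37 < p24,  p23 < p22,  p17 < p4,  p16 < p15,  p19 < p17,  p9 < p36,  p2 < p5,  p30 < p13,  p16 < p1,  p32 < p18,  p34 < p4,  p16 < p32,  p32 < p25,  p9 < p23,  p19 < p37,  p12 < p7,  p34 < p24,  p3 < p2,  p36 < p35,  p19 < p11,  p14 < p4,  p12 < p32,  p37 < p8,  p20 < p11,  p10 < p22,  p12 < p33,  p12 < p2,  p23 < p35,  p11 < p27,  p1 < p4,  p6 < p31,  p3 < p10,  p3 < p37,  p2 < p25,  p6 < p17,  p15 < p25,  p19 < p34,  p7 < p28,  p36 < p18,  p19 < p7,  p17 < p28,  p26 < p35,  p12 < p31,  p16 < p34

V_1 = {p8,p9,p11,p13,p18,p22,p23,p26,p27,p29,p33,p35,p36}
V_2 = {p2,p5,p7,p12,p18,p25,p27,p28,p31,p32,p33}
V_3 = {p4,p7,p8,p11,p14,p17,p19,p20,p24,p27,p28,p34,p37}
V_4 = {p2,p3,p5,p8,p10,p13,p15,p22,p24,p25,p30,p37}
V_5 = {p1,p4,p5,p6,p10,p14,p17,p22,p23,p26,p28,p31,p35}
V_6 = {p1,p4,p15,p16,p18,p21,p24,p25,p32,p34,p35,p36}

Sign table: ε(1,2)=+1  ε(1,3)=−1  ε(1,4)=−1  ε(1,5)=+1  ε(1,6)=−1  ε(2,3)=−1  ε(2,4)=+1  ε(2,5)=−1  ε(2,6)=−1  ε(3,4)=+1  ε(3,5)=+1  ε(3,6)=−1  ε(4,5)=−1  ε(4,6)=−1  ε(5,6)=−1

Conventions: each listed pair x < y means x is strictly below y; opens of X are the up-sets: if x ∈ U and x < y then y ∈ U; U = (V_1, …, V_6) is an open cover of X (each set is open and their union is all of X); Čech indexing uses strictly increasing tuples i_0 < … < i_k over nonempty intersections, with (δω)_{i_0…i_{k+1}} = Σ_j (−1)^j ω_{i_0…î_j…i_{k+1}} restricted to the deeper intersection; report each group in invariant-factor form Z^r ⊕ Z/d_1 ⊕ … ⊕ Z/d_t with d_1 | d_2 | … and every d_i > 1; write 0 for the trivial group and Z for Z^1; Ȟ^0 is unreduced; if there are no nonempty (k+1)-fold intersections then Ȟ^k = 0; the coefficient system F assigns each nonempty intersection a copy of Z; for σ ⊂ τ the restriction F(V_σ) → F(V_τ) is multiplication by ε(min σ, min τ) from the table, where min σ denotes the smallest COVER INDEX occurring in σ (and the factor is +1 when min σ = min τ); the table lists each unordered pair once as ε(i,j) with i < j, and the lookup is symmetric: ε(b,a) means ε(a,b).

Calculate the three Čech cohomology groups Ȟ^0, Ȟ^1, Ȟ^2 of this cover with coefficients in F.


Ȟ^0 ≅ 0,  Ȟ^1 ≅ Z/2,  Ȟ^2 ≅ Z

nerve simplices:
  V12={p18,p27,p33} V13={p8,p11,p27} V14={p8,p13,p22} V15={p22,p23,p26,p35} V16={p18,p35,p36} V23={p7,p27,p28} V24={p2,p5,p25} V25={p5,p28,p31} V26={p18,p25,p32} V34={p8,p24,p37} V35={p4,p14,p17,p28} V36={p4,p24,p34} V45={p5,p10,p22} V46={p15,p24,p25} V56={p1,p4,p35}
  V123={p27} V126={p18} V134={p8} V145={p22} V156={p35} V235={p28} V245={p5} V246={p25} V346={p24} V356={p4}
C dims 6,15,10; δ0: rk 6, SNF 1^5·2; δ1: rk 9, SNF 1^9
degree 0: 6−6−0 = 0 → Ȟ^0 ≅ 0
degree 1: 15−9−6 = 0 plus torsion [2] → Ȟ^1 ≅ Z/2
degree 2: 10−0−9 = 1 → Ȟ^2 ≅ Z


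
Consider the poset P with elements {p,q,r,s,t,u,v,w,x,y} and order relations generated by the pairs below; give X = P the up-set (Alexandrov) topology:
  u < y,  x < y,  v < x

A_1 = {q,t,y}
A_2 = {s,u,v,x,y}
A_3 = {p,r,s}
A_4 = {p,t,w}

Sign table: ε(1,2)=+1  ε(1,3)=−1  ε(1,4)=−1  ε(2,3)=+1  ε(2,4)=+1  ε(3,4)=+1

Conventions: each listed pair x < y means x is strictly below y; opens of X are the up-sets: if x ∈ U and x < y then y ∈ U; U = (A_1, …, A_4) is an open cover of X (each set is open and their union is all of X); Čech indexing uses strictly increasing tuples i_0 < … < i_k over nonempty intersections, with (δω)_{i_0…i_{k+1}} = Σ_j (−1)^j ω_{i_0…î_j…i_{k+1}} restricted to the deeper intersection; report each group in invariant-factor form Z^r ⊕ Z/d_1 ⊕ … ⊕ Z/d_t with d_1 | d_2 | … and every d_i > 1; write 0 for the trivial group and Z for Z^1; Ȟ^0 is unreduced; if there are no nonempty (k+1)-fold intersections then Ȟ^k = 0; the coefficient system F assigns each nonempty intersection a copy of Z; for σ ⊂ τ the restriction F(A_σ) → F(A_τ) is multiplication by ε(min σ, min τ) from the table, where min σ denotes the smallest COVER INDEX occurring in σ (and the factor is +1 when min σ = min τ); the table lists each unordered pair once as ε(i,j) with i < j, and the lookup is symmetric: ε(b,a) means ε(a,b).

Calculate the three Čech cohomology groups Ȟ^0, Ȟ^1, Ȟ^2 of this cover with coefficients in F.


Ȟ^0 = 0,  Ȟ^1 = Z/2,  Ȟ^2 = 0

nerve simplices:
  A12={y} A14={t} A23={s} A34={p}
C dims 4,4; δ0: rk 4, SNF 1^3·2
degree 0: 4−4−0 = 0 → Ȟ^0 ≅ 0
degree 1: 4−0−4 = 0 plus torsion [2] → Ȟ^1 ≅ Z/2
degree 2: 0−0−0 = 0 → Ȟ^2 ≅ 0
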